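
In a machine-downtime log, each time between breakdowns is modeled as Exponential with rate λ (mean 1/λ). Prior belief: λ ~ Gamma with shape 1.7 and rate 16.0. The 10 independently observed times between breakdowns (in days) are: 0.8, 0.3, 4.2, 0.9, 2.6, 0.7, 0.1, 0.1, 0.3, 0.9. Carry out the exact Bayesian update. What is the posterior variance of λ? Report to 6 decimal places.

0.016169

With a Gamma(shape α, rate β) prior on the exponential rate λ, the posterior after n observations with total T = Σxᵢ is Gamma(α+n, β+T).
Sum of observations T = 10.9 days; n = 10.
Posterior: Gamma(1.7+10, 16.0+10.9) = Gamma(11.7, 26.9).
Var = α/β² = 0.016169.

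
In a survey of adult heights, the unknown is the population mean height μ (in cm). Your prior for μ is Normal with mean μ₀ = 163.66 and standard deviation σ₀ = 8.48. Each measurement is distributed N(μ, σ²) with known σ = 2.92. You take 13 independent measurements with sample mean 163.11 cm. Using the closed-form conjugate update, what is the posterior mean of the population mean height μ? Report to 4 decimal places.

163.1150

For Normal data with known variance σ², a Normal(μ₀, σ₀²) prior on μ is conjugate. Posterior precision = 1/σ₀² + n/σ²; posterior mean is the precision-weighted average of μ₀ and x̄.
n·x̄ = 13·163.11 = 2120.43.
σ₀² = 8.48² = 71.9104, σ² = 2.92² = 8.5264; σ² + n·σ₀² = 8.5264 + 13·71.9104 = 943.3616.
Posterior mean = (μ₀/σ₀² + n·x̄/σ²)/(1/σ₀² + n/σ²) = (σ²·μ₀ + σ₀²·n·x̄)/(σ² + n·σ₀²) = (8.5264·163.66 + 71.9104·2120.43)/943.3616 = 153876.400096/943.3616 = 163.1150.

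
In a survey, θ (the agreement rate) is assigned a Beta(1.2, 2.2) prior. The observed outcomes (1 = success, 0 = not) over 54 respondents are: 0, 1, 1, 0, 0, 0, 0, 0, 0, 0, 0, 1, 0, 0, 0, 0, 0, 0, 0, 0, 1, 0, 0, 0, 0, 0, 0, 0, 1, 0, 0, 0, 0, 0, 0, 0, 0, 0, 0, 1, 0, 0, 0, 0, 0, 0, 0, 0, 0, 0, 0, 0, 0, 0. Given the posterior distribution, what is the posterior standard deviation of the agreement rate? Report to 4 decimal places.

0.0433

The Beta prior is conjugate to a Binomial/Bernoulli likelihood; the update adds successes to α and failures to β.
Posterior: Beta(α+k, β+n−k) = Beta(1.2+6, 2.2+48) = Beta(7.2, 50.2).
Var = αβ/((α+β)²(α+β+1)) = 7.2·50.2/(57.4²·58.4) = 0.00187845; SD = √0.00187845 = 0.0433.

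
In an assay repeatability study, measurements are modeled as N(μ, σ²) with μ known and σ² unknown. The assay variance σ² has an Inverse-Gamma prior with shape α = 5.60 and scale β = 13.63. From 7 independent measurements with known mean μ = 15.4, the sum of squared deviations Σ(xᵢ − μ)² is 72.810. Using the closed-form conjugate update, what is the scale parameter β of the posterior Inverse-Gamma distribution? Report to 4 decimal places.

50.0350

With known mean μ and an Inverse-Gamma(α, β) prior on σ², the Normal likelihood is conjugate: posterior is Inv-Gamma(α + n/2, β + Σ(xᵢ−μ)²/2).
Posterior: Inv-Gamma(5.60 + 7/2, 13.63 + 72.810/2) = Inv-Gamma(9.10, 50.0350).
Posterior β = 50.0350.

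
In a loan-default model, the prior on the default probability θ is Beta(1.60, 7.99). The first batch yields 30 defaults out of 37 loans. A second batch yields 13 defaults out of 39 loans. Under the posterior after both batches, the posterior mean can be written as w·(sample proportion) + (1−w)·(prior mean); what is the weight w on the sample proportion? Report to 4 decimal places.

0.8880

The Beta prior is conjugate to a Binomial/Bernoulli likelihood; the update adds successes to α and failures to β.
Total number of loans: n = 37 + 39 = 76.
Posterior mean = (α₀+k)/(α₀+β₀+n) = [n/(α₀+β₀+n)]·(k/n) + [(α₀+β₀)/(α₀+β₀+n)]·α₀/(α₀+β₀), so only n and the prior enter the weight.
The weight on the data is w = n/(α₀+β₀+n) = 76/(1.60+7.99+76) = 76/85.59 = 0.8880.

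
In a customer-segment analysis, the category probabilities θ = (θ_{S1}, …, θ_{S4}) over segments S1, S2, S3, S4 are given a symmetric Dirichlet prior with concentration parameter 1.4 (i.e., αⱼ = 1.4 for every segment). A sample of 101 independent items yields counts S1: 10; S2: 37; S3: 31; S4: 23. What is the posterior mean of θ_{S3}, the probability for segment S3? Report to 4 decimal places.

The Dirichlet prior is conjugate to the Multinomial likelihood: each posterior αⱼ = prior αⱼ + observed count nⱼ.
Posterior concentration: (11.4, 38.4, 32.4, 24.4), total = 106.6.
E[θ_{S3}|data] = α_{S3}/Σα = 32.4/106.6 = 0.3039.

0.3039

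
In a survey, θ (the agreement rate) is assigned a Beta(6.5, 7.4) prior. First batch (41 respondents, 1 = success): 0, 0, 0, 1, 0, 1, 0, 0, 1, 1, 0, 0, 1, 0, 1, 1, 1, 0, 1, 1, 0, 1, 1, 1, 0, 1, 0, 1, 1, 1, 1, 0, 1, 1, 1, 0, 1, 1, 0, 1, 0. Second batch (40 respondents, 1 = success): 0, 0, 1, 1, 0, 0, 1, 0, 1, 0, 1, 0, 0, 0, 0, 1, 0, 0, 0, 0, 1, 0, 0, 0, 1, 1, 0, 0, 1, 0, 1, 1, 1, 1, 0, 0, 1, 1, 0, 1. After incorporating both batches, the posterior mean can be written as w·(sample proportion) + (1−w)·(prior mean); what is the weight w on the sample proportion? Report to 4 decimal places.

0.8535

The Beta prior is conjugate to a Binomial/Bernoulli likelihood; the update adds successes to α and failures to β.
Total number of respondents: n = 41 + 40 = 81.
Posterior mean = (α₀+k)/(α₀+β₀+n) = [n/(α₀+β₀+n)]·(k/n) + [(α₀+β₀)/(α₀+β₀+n)]·α₀/(α₀+β₀), so only n and the prior enter the weight.
The weight on the data is w = n/(α₀+β₀+n) = 81/(6.5+7.4+81) = 81/94.9 = 0.8535.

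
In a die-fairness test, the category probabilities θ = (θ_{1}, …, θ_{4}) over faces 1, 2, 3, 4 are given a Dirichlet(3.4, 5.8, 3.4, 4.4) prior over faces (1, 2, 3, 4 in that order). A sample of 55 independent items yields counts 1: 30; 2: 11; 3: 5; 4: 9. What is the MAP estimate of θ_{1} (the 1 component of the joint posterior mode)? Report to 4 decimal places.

0.4765

The Dirichlet prior is conjugate to the Multinomial likelihood: each posterior αⱼ = prior αⱼ + observed count nⱼ.
Posterior concentration: (33.4, 16.8, 8.4, 13.4), total = 72.0.
Joint mode component: (α_{1}−1)/(Σα−K) = 32.4/68.0 = 0.4765.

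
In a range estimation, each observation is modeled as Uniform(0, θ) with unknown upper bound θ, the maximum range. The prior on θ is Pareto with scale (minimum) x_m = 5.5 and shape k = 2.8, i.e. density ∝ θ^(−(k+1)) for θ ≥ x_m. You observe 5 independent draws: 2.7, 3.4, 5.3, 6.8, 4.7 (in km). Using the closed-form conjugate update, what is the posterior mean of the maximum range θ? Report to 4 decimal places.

A Pareto(scale x_m, shape k) prior on the upper bound θ of Uniform(0, θ) is conjugate: posterior is Pareto(max(x_m, max xᵢ), k + n).
Sample maximum = 6.8; prior scale x_m = 5.5 → posterior scale = max = 6.8.
Posterior shape = 2.8 + 5 = 7.8.
E[θ|data] = k·x_m/(k−1) = 7.8·6.8/6.8 = 7.8000.

7.8000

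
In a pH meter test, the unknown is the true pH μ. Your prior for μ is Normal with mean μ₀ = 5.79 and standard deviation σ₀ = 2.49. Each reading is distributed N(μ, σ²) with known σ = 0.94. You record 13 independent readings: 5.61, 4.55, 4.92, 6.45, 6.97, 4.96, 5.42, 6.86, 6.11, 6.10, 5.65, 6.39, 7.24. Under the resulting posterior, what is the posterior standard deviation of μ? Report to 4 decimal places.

0.2593

For Normal data with known variance σ², a Normal(μ₀, σ₀²) prior on μ is conjugate. Posterior precision = 1/σ₀² + n/σ²; posterior mean is the precision-weighted average of μ₀ and x̄.
σ₀² = 2.49² = 6.2001, σ² = 0.94² = 0.8836; σ² + n·σ₀² = 0.8836 + 13·6.2001 = 81.4849.
Posterior precision = 1/σ₀² + n/σ² = 1/6.2001 + 13/0.8836 = (σ² + n·σ₀²)/(σ₀²σ²) = 81.4849/(6.2001·0.8836); posterior variance σₙ² = σ₀²σ²/(σ² + n·σ₀²) = 6.2001·0.8836/81.4849 = 0.067232.
Posterior SD = √σₙ² = √(6.2001·0.8836/81.4849) = 0.2593.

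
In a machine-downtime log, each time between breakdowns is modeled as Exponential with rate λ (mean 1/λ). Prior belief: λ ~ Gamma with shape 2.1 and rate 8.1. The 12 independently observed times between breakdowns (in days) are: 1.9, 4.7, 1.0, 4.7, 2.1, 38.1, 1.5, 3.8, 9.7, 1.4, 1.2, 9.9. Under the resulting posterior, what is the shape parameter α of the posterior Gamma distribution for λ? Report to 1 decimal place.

With a Gamma(shape α, rate β) prior on the exponential rate λ, the posterior after n observations with total T = Σxᵢ is Gamma(α+n, β+T).
Sum of observations T = 80.0 days; n = 12.
Posterior: Gamma(2.1+12, 8.1+80.0) = Gamma(14.1, 88.1).
Posterior α = 14.1.

14.1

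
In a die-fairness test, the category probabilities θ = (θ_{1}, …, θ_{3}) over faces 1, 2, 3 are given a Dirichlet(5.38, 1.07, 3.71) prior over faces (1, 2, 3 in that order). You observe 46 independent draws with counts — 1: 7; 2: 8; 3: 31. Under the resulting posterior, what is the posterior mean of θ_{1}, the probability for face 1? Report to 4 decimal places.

0.2204

The Dirichlet prior is conjugate to the Multinomial likelihood: each posterior αⱼ = prior αⱼ + observed count nⱼ.
Posterior concentration: (12.38, 9.07, 34.71), total = 56.16.
E[θ_{1}|data] = α_{1}/Σα = 12.38/56.16 = 0.2204.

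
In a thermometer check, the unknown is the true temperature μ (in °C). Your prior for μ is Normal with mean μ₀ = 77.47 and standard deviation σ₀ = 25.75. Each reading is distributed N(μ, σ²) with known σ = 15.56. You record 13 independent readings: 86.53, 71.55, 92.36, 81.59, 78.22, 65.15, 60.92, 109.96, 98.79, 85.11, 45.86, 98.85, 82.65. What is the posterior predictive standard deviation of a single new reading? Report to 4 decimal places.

For Normal data with known variance σ², a Normal(μ₀, σ₀²) prior on μ is conjugate. Posterior precision = 1/σ₀² + n/σ²; posterior mean is the precision-weighted average of μ₀ and x̄.
σ₀² = 25.75² = 663.0625, σ² = 15.56² = 242.1136; σ² + n·σ₀² = 242.1136 + 13·663.0625 = 8861.9261.
Posterior precision = 1/σ₀² + n/σ² = 1/663.0625 + 13/242.1136 = (σ² + n·σ₀²)/(σ₀²σ²) = 8861.9261/(663.0625·242.1136); posterior variance σₙ² = σ₀²σ²/(σ² + n·σ₀²) = 663.0625·242.1136/8861.9261 = 18.115300.
Predictive variance for one new observation = σₙ² + σ² = 663.0625·242.1136/8861.9261 + 242.1136 = σ²·(σ₀² + 8861.9261)/8861.9261 = 242.1136·9524.9886/8861.9261 = 260.228900; SD = √(242.1136·9524.9886/8861.9261) = 16.1316.

16.1316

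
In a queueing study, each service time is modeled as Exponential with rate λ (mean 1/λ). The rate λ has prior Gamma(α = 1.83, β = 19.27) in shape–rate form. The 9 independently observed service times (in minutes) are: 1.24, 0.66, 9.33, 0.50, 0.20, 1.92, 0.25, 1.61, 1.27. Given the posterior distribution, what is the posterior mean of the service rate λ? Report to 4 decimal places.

0.2988

With a Gamma(shape α, rate β) prior on the exponential rate λ, the posterior after n observations with total T = Σxᵢ is Gamma(α+n, β+T).
Sum of observations T = 16.98 minutes; n = 9.
Posterior: Gamma(1.83+9, 19.27+16.98) = Gamma(10.83, 36.25).
Posterior mean of λ = α/β = 10.83/36.25 = 0.2988.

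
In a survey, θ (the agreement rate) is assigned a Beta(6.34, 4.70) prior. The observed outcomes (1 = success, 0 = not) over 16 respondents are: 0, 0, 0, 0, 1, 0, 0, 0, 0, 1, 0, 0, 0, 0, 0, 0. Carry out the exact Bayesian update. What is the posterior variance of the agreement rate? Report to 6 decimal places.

The Beta prior is conjugate to a Binomial/Bernoulli likelihood; the update adds successes to α and failures to β.
Posterior: Beta(α+k, β+n−k) = Beta(6.34+2, 4.70+14) = Beta(8.34, 18.70).
Var = αβ/((α+β)²(α+β+1)) = 8.34·18.70/(27.04²·28.04) = 0.007607.

0.007607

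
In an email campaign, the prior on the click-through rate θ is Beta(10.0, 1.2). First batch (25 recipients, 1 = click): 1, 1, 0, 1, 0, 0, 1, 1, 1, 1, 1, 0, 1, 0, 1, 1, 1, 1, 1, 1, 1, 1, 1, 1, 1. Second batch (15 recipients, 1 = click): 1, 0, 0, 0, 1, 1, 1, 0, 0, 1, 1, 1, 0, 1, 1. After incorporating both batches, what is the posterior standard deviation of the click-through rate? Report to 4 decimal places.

0.0590

The Beta prior is conjugate to a Binomial/Bernoulli likelihood; the update adds successes to α and failures to β.
After batch 1: Beta(10.0+20, 1.2+5) = Beta(30.0, 6.2).
After batch 2: Beta(30.0+9, 6.2+6) = Beta(39.0, 12.2).
Var = αβ/((α+β)²(α+β+1)) = 39.0·12.2/(51.2²·52.2) = 0.00347707; SD = √0.00347707 = 0.0590.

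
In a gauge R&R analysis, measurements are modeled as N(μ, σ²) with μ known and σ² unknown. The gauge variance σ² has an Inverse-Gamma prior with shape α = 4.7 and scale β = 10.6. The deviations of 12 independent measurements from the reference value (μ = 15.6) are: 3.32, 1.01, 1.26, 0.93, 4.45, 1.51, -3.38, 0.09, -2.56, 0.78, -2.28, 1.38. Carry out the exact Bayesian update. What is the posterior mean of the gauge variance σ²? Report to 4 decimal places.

With known mean μ and an Inverse-Gamma(α, β) prior on σ², the Normal likelihood is conjugate: posterior is Inv-Gamma(α + n/2, β + Σ(xᵢ−μ)²/2).
Σ(xᵢ−μ)² = (3.32)² + (1.01)² + (1.26)² + (0.93)² + (4.45)² + (1.51)² + (-3.38)² + (0.09)² + (-2.56)² + (0.78)² + (-2.28)² + (1.38)² = 62.2749.
Posterior: Inv-Gamma(4.7 + 12/2, 10.6 + 62.2749/2) = Inv-Gamma(10.70, 41.73745).
E[σ²|data] = β/(α−1) = 41.73745/9.70 = 4.3028.

4.3028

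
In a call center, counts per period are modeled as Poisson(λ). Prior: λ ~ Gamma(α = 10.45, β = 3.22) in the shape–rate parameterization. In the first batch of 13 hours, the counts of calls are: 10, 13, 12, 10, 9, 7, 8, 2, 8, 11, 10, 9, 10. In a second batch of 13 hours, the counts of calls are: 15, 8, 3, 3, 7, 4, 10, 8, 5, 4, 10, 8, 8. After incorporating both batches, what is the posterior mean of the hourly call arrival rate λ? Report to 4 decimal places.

7.6129

With a Gamma(shape α, rate β) prior, the Poisson likelihood is conjugate: the posterior is Gamma(α + ΣXᵢ, β + n).
Batch 1: sum of counts S = 119 over n = 13 hours.
After batch 1: Gamma(α+S, β+n) = Gamma(10.45+119, 3.22+13) = Gamma(129.45, 16.22).
Batch 2: sum of counts S = 93 over n = 13 hours.
After batch 2: Gamma(α+S, β+n) = Gamma(129.45+93, 16.22+13) = Gamma(222.45, 29.22).
Posterior mean = α/β = 222.45/29.22 = 7.6129.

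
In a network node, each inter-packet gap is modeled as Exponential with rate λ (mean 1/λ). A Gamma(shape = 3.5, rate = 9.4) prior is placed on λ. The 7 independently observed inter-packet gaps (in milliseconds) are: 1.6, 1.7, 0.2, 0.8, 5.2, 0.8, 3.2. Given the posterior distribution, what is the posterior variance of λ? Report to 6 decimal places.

With a Gamma(shape α, rate β) prior on the exponential rate λ, the posterior after n observations with total T = Σxᵢ is Gamma(α+n, β+T).
Sum of observations T = 13.5 milliseconds; n = 7.
Posterior: Gamma(3.5+7, 9.4+13.5) = Gamma(10.5, 22.9).
Var = α/β² = 0.020023.

0.020023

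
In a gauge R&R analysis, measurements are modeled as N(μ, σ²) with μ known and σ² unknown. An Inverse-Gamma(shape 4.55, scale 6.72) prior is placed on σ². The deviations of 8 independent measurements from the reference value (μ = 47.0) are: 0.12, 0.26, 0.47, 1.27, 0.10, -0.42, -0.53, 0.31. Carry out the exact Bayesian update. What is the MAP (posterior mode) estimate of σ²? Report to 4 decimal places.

With known mean μ and an Inverse-Gamma(α, β) prior on σ², the Normal likelihood is conjugate: posterior is Inv-Gamma(α + n/2, β + Σ(xᵢ−μ)²/2).
Σ(xᵢ−μ)² = (0.12)² + (0.26)² + (0.47)² + (1.27)² + (0.10)² + (-0.42)² + (-0.53)² + (0.31)² = 2.4792.
Posterior: Inv-Gamma(4.55 + 8/2, 6.72 + 2.4792/2) = Inv-Gamma(8.55, 7.95960).
Mode = β/(α+1) = 7.95960/9.55 = 0.8335.

0.8335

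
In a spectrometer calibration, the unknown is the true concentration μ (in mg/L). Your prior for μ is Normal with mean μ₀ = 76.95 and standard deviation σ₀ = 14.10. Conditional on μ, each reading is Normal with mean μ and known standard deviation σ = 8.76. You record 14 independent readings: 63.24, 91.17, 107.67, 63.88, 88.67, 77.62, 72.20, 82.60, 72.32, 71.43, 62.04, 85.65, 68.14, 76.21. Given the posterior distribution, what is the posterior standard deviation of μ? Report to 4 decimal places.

For Normal data with known variance σ², a Normal(μ₀, σ₀²) prior on μ is conjugate. Posterior precision = 1/σ₀² + n/σ²; posterior mean is the precision-weighted average of μ₀ and x̄.
σ₀² = 14.10² = 198.81, σ² = 8.76² = 76.7376; σ² + n·σ₀² = 76.7376 + 14·198.81 = 2860.0776.
Posterior precision = 1/σ₀² + n/σ² = 1/198.81 + 14/76.7376 = (σ² + n·σ₀²)/(σ₀²σ²) = 2860.0776/(198.81·76.7376); posterior variance σₙ² = σ₀²σ²/(σ² + n·σ₀²) = 198.81·76.7376/2860.0776 = 5.334192.
Posterior SD = √σₙ² = √(198.81·76.7376/2860.0776) = 2.3096.

2.3096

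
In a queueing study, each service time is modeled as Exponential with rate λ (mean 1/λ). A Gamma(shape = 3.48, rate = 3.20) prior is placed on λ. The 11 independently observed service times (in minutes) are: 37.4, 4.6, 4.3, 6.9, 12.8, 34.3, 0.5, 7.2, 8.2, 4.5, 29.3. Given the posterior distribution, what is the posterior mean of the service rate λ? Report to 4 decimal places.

0.0945

With a Gamma(shape α, rate β) prior on the exponential rate λ, the posterior after n observations with total T = Σxᵢ is Gamma(α+n, β+T).
Sum of observations T = 150.0 minutes; n = 11.
Posterior: Gamma(3.48+11, 3.20+150.0) = Gamma(14.48, 153.20).
Posterior mean of λ = α/β = 14.48/153.20 = 0.0945.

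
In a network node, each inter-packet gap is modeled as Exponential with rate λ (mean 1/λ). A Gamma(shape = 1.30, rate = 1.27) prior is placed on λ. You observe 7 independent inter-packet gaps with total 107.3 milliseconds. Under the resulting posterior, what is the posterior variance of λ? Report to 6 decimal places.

With a Gamma(shape α, rate β) prior on the exponential rate λ, the posterior after n observations with total T = Σxᵢ is Gamma(α+n, β+T).
Posterior: Gamma(1.30+7, 1.27+107.3) = Gamma(8.30, 108.57).
Var = α/β² = 0.000704.

0.000704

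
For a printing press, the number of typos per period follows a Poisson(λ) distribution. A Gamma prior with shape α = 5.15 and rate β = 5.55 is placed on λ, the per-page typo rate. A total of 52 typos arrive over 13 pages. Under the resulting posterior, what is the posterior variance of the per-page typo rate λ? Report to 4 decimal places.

With a Gamma(shape α, rate β) prior, the Poisson likelihood is conjugate: the posterior is Gamma(α + ΣXᵢ, β + n).
Posterior: Gamma(α+S, β+n) = Gamma(5.15+52, 5.55+13) = Gamma(57.15, 18.55).
Var = α/β² = 57.15/18.55² = 0.1661.

0.1661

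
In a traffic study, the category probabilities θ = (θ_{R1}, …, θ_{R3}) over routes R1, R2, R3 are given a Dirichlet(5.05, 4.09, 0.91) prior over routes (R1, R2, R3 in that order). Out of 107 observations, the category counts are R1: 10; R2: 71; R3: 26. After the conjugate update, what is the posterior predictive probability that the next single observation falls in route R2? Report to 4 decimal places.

The Dirichlet prior is conjugate to the Multinomial likelihood: each posterior αⱼ = prior αⱼ + observed count nⱼ.
Posterior concentration: (15.05, 75.09, 26.91), total = 117.05.
P(next = R2 | data) = α_{R2}/Σα = 0.6415.

0.6415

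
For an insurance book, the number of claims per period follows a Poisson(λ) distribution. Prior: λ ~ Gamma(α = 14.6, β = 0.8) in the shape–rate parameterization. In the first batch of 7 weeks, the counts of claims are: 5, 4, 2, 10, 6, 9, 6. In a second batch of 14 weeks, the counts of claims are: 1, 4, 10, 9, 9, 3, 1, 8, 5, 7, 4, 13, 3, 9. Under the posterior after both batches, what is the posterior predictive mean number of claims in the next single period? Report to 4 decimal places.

6.5413

With a Gamma(shape α, rate β) prior, the Poisson likelihood is conjugate: the posterior is Gamma(α + ΣXᵢ, β + n).
Batch 1: sum of counts S = 42 over n = 7 weeks.
After batch 1: Gamma(α+S, β+n) = Gamma(14.6+42, 0.8+7) = Gamma(56.6, 7.8).
Batch 2: sum of counts S = 86 over n = 14 weeks.
After batch 2: Gamma(α+S, β+n) = Gamma(56.6+86, 7.8+14) = Gamma(142.6, 21.8).
The predictive distribution for one future period is NegBinom with mean α/β = 6.5413.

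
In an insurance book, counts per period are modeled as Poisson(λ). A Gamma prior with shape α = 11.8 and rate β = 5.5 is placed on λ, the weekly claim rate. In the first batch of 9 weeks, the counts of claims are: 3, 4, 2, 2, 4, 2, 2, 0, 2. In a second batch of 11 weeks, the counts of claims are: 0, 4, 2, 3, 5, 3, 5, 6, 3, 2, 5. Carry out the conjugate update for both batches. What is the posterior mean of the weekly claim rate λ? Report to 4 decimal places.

With a Gamma(shape α, rate β) prior, the Poisson likelihood is conjugate: the posterior is Gamma(α + ΣXᵢ, β + n).
Batch 1: sum of counts S = 21 over n = 9 weeks.
After batch 1: Gamma(α+S, β+n) = Gamma(11.8+21, 5.5+9) = Gamma(32.8, 14.5).
Batch 2: sum of counts S = 38 over n = 11 weeks.
After batch 2: Gamma(α+S, β+n) = Gamma(32.8+38, 14.5+11) = Gamma(70.8, 25.5).
Posterior mean = α/β = 70.8/25.5 = 2.7765.

2.7765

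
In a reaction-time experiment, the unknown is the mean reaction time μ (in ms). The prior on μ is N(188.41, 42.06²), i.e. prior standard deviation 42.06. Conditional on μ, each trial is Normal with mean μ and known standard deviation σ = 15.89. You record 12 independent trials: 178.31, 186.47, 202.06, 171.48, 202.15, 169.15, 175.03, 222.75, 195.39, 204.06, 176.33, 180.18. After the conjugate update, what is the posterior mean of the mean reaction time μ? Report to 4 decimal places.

188.6109

For Normal data with known variance σ², a Normal(μ₀, σ₀²) prior on μ is conjugate. Posterior precision = 1/σ₀² + n/σ²; posterior mean is the precision-weighted average of μ₀ and x̄.
Σxᵢ = 178.31 + 186.47 + 202.06 + 171.48 + 202.15 + 169.15 + 175.03 + 222.75 + 195.39 + 204.06 + 176.33 + 180.18 = 2263.36, so n·x̄ = 2263.36.
σ₀² = 42.06² = 1769.0436, σ² = 15.89² = 252.4921; σ² + n·σ₀² = 252.4921 + 12·1769.0436 = 21481.0153.
Posterior mean = (μ₀/σ₀² + n·x̄/σ²)/(1/σ₀² + n/σ²) = (σ²·μ₀ + σ₀²·n·x̄)/(σ² + n·σ₀²) = (252.4921·188.41 + 1769.0436·2263.36)/21481.0153 = 4051554.559057/21481.0153 = 188.6109.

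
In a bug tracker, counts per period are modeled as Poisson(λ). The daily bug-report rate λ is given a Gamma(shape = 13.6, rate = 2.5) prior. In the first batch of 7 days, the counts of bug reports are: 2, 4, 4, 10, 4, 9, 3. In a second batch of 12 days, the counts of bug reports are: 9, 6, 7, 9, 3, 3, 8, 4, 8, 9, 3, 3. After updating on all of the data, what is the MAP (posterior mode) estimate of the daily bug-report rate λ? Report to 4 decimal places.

5.6093

With a Gamma(shape α, rate β) prior, the Poisson likelihood is conjugate: the posterior is Gamma(α + ΣXᵢ, β + n).
Batch 1: sum of counts S = 36 over n = 7 days.
After batch 1: Gamma(α+S, β+n) = Gamma(13.6+36, 2.5+7) = Gamma(49.6, 9.5).
Batch 2: sum of counts S = 72 over n = 12 days.
After batch 2: Gamma(α+S, β+n) = Gamma(49.6+72, 9.5+12) = Gamma(121.6, 21.5).
Mode of Gamma(α,β) for α≥1 is (α−1)/β = 120.6/21.5 = 5.6093.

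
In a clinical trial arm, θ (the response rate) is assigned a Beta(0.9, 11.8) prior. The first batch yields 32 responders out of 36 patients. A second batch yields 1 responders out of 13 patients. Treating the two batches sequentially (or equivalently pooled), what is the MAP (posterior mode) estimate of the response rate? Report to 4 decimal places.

0.5511

The Beta prior is conjugate to a Binomial/Bernoulli likelihood; the update adds successes to α and failures to β.
After batch 1: Beta(0.9+32, 11.8+4) = Beta(32.9, 15.8).
After batch 2: Beta(32.9+1, 15.8+12) = Beta(33.9, 27.8).
Mode of Beta(a,b) for a,b>1 is (a−1)/(a+b−2) = 32.9/59.7 = 0.5511.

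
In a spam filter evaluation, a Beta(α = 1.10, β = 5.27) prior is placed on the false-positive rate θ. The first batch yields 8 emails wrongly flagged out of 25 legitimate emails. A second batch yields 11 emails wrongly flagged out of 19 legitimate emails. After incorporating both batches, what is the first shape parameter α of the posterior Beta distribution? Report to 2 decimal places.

20.10

The Beta prior is conjugate to a Binomial/Bernoulli likelihood; the update adds successes to α and failures to β.
After batch 1: Beta(1.10+8, 5.27+17) = Beta(9.10, 22.27).
After batch 2: Beta(9.10+11, 22.27+8) = Beta(20.10, 30.27).
Posterior α = 20.10.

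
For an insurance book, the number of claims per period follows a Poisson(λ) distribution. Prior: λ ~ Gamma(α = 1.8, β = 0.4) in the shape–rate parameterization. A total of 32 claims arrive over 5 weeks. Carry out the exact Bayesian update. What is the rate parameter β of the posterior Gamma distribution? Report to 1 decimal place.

With a Gamma(shape α, rate β) prior, the Poisson likelihood is conjugate: the posterior is Gamma(α + ΣXᵢ, β + n).
Posterior: Gamma(α+S, β+n) = Gamma(1.8+32, 0.4+5) = Gamma(33.8, 5.4).
Posterior β = 5.4.

5.4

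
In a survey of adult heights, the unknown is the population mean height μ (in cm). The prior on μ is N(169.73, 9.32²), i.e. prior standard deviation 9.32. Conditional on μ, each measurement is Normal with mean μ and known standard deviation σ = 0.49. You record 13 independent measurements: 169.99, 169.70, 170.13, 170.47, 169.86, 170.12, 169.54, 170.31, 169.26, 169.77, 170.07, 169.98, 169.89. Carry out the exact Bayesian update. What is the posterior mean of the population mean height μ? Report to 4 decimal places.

169.9300

For Normal data with known variance σ², a Normal(μ₀, σ₀²) prior on μ is conjugate. Posterior precision = 1/σ₀² + n/σ²; posterior mean is the precision-weighted average of μ₀ and x̄.
Σxᵢ = 169.99 + 169.70 + 170.13 + 170.47 + 169.86 + 170.12 + 169.54 + 170.31 + 169.26 + 169.77 + 170.07 + 169.98 + 169.89 = 2209.09, so n·x̄ = 2209.09.
σ₀² = 9.32² = 86.8624, σ² = 0.49² = 0.2401; σ² + n·σ₀² = 0.2401 + 13·86.8624 = 1129.4513.
Posterior mean = (μ₀/σ₀² + n·x̄/σ²)/(1/σ₀² + n/σ²) = (σ²·μ₀ + σ₀²·n·x̄)/(σ² + n·σ₀²) = (0.2401·169.73 + 86.8624·2209.09)/1129.4513 = 191927.611389/1129.4513 = 169.9300.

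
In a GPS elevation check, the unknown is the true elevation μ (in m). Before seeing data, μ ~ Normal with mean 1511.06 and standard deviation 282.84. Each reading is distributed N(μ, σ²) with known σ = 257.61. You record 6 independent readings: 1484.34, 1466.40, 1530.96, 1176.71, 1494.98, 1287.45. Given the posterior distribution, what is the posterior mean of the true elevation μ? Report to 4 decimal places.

1419.4698

For Normal data with known variance σ², a Normal(μ₀, σ₀²) prior on μ is conjugate. Posterior precision = 1/σ₀² + n/σ²; posterior mean is the precision-weighted average of μ₀ and x̄.
Σxᵢ = 1484.34 + 1466.40 + 1530.96 + 1176.71 + 1494.98 + 1287.45 = 8440.84, so n·x̄ = 8440.84.
σ₀² = 282.84² = 79998.4656, σ² = 257.61² = 66362.9121; σ² + n·σ₀² = 66362.9121 + 6·79998.4656 = 546353.7057.
Posterior mean = (μ₀/σ₀² + n·x̄/σ²)/(1/σ₀² + n/σ²) = (σ²·μ₀ + σ₀²·n·x̄)/(σ² + n·σ₀²) = (66362.9121·1511.06 + 79998.4656·8440.84)/546353.7057 = 775532590.33293/546353.7057 = 1419.4698.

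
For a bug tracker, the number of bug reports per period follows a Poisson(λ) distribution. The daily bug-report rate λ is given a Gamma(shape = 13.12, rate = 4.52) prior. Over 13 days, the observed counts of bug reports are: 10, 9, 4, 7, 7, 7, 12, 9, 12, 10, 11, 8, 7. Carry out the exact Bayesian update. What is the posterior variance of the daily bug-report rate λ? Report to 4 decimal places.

0.4109

With a Gamma(shape α, rate β) prior, the Poisson likelihood is conjugate: the posterior is Gamma(α + ΣXᵢ, β + n).
Sum of counts S = 113 over n = 13 days.
Posterior: Gamma(α+S, β+n) = Gamma(13.12+113, 4.52+13) = Gamma(126.12, 17.52).
Var = α/β² = 126.12/17.52² = 0.4109.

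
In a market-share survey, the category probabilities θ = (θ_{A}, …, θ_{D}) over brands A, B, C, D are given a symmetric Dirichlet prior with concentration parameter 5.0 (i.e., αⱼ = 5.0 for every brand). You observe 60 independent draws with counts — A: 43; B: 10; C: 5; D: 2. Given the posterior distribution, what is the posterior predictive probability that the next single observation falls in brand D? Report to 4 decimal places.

0.0875

The Dirichlet prior is conjugate to the Multinomial likelihood: each posterior αⱼ = prior αⱼ + observed count nⱼ.
Posterior concentration: (48.0, 15.0, 10.0, 7.0), total = 80.0.
P(next = D | data) = α_{D}/Σα = 0.0875.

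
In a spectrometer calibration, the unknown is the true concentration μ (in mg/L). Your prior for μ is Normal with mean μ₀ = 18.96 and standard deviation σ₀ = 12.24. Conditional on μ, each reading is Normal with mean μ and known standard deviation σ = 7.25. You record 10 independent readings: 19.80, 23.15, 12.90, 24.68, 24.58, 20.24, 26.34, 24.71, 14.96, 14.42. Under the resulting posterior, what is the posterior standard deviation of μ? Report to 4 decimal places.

For Normal data with known variance σ², a Normal(μ₀, σ₀²) prior on μ is conjugate. Posterior precision = 1/σ₀² + n/σ²; posterior mean is the precision-weighted average of μ₀ and x̄.
σ₀² = 12.24² = 149.8176, σ² = 7.25² = 52.5625; σ² + n·σ₀² = 52.5625 + 10·149.8176 = 1550.7385.
Posterior precision = 1/σ₀² + n/σ² = 1/149.8176 + 10/52.5625 = (σ² + n·σ₀²)/(σ₀²σ²) = 1550.7385/(149.8176·52.5625); posterior variance σₙ² = σ₀²σ²/(σ² + n·σ₀²) = 149.8176·52.5625/1550.7385 = 5.078089.
Posterior SD = √σₙ² = √(149.8176·52.5625/1550.7385) = 2.2535.

2.2535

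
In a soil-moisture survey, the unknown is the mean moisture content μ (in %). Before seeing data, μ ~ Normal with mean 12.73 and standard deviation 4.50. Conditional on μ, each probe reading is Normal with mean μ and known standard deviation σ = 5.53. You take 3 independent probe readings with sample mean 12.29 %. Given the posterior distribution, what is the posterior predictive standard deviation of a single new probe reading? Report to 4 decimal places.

6.1124

For Normal data with known variance σ², a Normal(μ₀, σ₀²) prior on μ is conjugate. Posterior precision = 1/σ₀² + n/σ²; posterior mean is the precision-weighted average of μ₀ and x̄.
σ₀² = 4.50² = 20.25, σ² = 5.53² = 30.5809; σ² + n·σ₀² = 30.5809 + 3·20.25 = 91.3309.
Posterior precision = 1/σ₀² + n/σ² = 1/20.25 + 3/30.5809 = (σ² + n·σ₀²)/(σ₀²σ²) = 91.3309/(20.25·30.5809); posterior variance σₙ² = σ₀²σ²/(σ² + n·σ₀²) = 20.25·30.5809/91.3309 = 6.780435.
Predictive variance for one new observation = σₙ² + σ² = 20.25·30.5809/91.3309 + 30.5809 = σ²·(σ₀² + 91.3309)/91.3309 = 30.5809·111.5809/91.3309 = 37.361335; SD = √(30.5809·111.5809/91.3309) = 6.1124.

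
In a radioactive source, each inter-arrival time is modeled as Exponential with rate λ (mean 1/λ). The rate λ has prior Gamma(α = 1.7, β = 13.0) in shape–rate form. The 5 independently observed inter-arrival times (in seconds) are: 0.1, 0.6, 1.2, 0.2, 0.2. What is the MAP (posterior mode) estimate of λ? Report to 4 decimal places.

With a Gamma(shape α, rate β) prior on the exponential rate λ, the posterior after n observations with total T = Σxᵢ is Gamma(α+n, β+T).
Sum of observations T = 2.3 seconds; n = 5.
Posterior: Gamma(1.7+5, 13.0+2.3) = Gamma(6.7, 15.3).
Mode = (α−1)/β = 0.3725.

0.3725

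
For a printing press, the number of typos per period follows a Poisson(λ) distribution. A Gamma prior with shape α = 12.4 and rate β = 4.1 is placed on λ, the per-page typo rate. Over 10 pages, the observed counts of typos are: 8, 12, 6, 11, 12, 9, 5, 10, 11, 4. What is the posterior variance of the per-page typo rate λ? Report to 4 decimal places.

0.5050

With a Gamma(shape α, rate β) prior, the Poisson likelihood is conjugate: the posterior is Gamma(α + ΣXᵢ, β + n).
Sum of counts S = 88 over n = 10 pages.
Posterior: Gamma(α+S, β+n) = Gamma(12.4+88, 4.1+10) = Gamma(100.4, 14.1).
Var = α/β² = 100.4/14.1² = 0.5050.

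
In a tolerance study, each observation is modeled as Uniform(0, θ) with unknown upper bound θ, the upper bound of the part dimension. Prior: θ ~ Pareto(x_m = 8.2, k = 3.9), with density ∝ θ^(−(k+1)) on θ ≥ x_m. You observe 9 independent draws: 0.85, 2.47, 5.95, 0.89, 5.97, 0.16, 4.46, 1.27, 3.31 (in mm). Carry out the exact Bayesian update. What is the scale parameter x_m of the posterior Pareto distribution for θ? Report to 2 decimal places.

8.20

A Pareto(scale x_m, shape k) prior on the upper bound θ of Uniform(0, θ) is conjugate: posterior is Pareto(max(x_m, max xᵢ), k + n).
Sample maximum = 5.97; prior scale x_m = 8.2 → posterior scale = max = 8.20.
Posterior shape = 3.9 + 9 = 12.9.
Posterior scale x_m = 8.20.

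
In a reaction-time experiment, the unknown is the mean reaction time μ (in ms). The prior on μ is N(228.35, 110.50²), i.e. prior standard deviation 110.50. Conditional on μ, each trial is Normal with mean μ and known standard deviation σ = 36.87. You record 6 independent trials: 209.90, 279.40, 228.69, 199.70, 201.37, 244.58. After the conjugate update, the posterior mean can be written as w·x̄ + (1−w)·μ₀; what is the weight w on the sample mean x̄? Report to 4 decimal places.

For Normal data with known variance σ², a Normal(μ₀, σ₀²) prior on μ is conjugate. Posterior precision = 1/σ₀² + n/σ²; posterior mean is the precision-weighted average of μ₀ and x̄.
σ₀² = 110.50² = 12210.25, σ² = 36.87² = 1359.3969. Prior precision 1/σ₀² = 1/12210.25; data precision n/σ² = 6/1359.3969.
w = (n/σ²)/(1/σ₀² + n/σ²) = n·σ₀²/(σ² + n·σ₀²) = 6·12210.25/(1359.3969 + 6·12210.25) = 73261.5/74620.8969 = 0.9818.

0.9818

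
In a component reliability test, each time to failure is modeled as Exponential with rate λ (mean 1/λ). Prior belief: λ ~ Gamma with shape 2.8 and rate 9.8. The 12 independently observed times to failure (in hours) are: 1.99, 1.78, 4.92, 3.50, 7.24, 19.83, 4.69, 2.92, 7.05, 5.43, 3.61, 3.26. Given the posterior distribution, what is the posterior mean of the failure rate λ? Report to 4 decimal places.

With a Gamma(shape α, rate β) prior on the exponential rate λ, the posterior after n observations with total T = Σxᵢ is Gamma(α+n, β+T).
Sum of observations T = 66.22 hours; n = 12.
Posterior: Gamma(2.8+12, 9.8+66.22) = Gamma(14.8, 76.02).
Posterior mean of λ = α/β = 14.8/76.02 = 0.1947.

0.1947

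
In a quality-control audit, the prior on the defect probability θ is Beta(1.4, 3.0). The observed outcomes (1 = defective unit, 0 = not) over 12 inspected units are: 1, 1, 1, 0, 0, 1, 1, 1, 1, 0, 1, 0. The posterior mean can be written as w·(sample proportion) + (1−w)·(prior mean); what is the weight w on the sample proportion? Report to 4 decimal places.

0.7317

The Beta prior is conjugate to a Binomial/Bernoulli likelihood; the update adds successes to α and failures to β.
Posterior mean = (α₀+k)/(α₀+β₀+n) = [n/(α₀+β₀+n)]·(k/n) + [(α₀+β₀)/(α₀+β₀+n)]·α₀/(α₀+β₀), so only n and the prior enter the weight.
The weight on the data is w = n/(α₀+β₀+n) = 12/(1.4+3.0+12) = 12/16.4 = 0.7317.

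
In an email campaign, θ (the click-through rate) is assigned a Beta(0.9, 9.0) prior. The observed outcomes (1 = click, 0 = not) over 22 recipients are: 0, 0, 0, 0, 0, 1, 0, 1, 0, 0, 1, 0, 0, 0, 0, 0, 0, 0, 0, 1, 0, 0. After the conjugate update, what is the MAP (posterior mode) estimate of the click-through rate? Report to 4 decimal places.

0.1304

The Beta prior is conjugate to a Binomial/Bernoulli likelihood; the update adds successes to α and failures to β.
Posterior: Beta(α+k, β+n−k) = Beta(0.9+4, 9.0+18) = Beta(4.9, 27.0).
Mode of Beta(a,b) for a,b>1 is (a−1)/(a+b−2) = 3.9/29.9 = 0.1304.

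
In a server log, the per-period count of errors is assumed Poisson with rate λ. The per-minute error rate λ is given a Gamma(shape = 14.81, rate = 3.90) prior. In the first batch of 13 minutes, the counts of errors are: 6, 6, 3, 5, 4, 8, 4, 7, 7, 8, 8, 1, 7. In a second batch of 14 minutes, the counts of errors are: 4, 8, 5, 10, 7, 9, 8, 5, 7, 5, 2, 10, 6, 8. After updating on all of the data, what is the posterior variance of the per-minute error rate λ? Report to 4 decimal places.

With a Gamma(shape α, rate β) prior, the Poisson likelihood is conjugate: the posterior is Gamma(α + ΣXᵢ, β + n).
Batch 1: sum of counts S = 74 over n = 13 minutes.
After batch 1: Gamma(α+S, β+n) = Gamma(14.81+74, 3.90+13) = Gamma(88.81, 16.90).
Batch 2: sum of counts S = 94 over n = 14 minutes.
After batch 2: Gamma(α+S, β+n) = Gamma(88.81+94, 16.90+14) = Gamma(182.81, 30.90).
Var = α/β² = 182.81/30.90² = 0.1915.

0.1915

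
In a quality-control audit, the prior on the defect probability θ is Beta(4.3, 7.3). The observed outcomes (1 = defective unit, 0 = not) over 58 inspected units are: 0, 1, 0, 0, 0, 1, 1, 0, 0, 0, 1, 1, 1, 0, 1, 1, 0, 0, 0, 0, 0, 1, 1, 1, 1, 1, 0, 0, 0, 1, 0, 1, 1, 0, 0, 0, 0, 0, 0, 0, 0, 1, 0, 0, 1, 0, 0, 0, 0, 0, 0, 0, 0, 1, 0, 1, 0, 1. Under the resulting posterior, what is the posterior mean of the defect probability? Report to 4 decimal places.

The Beta prior is conjugate to a Binomial/Bernoulli likelihood; the update adds successes to α and failures to β.
Posterior: Beta(α+k, β+n−k) = Beta(4.3+21, 7.3+37) = Beta(25.3, 44.3).
Posterior mean = α/(α+β) = 25.3/69.6 = 0.3635.

0.3635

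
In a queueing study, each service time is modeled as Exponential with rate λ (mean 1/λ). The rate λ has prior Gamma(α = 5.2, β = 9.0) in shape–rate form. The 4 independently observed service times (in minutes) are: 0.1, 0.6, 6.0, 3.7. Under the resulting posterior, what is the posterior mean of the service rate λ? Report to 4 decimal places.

With a Gamma(shape α, rate β) prior on the exponential rate λ, the posterior after n observations with total T = Σxᵢ is Gamma(α+n, β+T).
Sum of observations T = 10.4 minutes; n = 4.
Posterior: Gamma(5.2+4, 9.0+10.4) = Gamma(9.2, 19.4).
Posterior mean of λ = α/β = 9.2/19.4 = 0.4742.

0.4742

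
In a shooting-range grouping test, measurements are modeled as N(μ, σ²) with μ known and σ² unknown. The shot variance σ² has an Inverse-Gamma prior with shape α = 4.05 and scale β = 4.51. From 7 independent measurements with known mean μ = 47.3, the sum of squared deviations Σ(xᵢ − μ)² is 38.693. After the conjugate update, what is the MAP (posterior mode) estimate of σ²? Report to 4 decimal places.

With known mean μ and an Inverse-Gamma(α, β) prior on σ², the Normal likelihood is conjugate: posterior is Inv-Gamma(α + n/2, β + Σ(xᵢ−μ)²/2).
Posterior: Inv-Gamma(4.05 + 7/2, 4.51 + 38.693/2) = Inv-Gamma(7.55, 23.8565).
Mode = β/(α+1) = 23.8565/8.55 = 2.7902.

2.7902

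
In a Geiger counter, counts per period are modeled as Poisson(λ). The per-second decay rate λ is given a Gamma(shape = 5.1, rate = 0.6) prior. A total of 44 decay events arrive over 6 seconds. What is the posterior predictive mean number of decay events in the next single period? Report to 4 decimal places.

7.4394

With a Gamma(shape α, rate β) prior, the Poisson likelihood is conjugate: the posterior is Gamma(α + ΣXᵢ, β + n).
Posterior: Gamma(α+S, β+n) = Gamma(5.1+44, 0.6+6) = Gamma(49.1, 6.6).
The predictive distribution for one future period is NegBinom with mean α/β = 7.4394.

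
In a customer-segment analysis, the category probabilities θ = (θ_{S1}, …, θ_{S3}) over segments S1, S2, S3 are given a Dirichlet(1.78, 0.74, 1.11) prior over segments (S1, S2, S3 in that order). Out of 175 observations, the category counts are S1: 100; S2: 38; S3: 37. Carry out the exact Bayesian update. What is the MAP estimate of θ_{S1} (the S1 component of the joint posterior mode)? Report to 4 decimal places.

0.5738

The Dirichlet prior is conjugate to the Multinomial likelihood: each posterior αⱼ = prior αⱼ + observed count nⱼ.
Posterior concentration: (101.78, 38.74, 38.11), total = 178.63.
Joint mode component: (α_{S1}−1)/(Σα−K) = 100.78/175.63 = 0.5738.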